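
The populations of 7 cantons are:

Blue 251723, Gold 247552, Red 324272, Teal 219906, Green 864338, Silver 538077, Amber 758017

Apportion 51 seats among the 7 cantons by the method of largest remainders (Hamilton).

Blue: 4, Gold: 4, Red: 5, Teal: 3, Green: 14, Silver: 9, Amber: 12

The standard divisor is 3203885/51 ≈ 62821.275.
Standard quotas: Blue 4.0070, Gold 3.9406, Red 5.1618, Teal 3.5005, Green 13.7587, Silver 8.5652, Amber 12.0662.
Lower quotas: Blue 4, Gold 3, Red 5, Teal 3, Green 13, Silver 8, Amber 12 (sum 48, leaving 3 seats).
Remainders in descending order: Gold 0.9406, Green 0.7587, Silver 0.5652, Teal 0.5005, Red 0.1618, Amber 0.0662, Blue 0.0070.
Largest remainders: Gold, Green, Silver receive the extra seats.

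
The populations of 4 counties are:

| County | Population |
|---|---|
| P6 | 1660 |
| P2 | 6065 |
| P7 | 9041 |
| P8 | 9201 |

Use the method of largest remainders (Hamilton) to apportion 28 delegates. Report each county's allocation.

Standard divisor: 25967 ÷ 28 ≈ 927.393.
Standard quotas: P6 1.7900, P2 6.5398, P7 9.7488, P8 9.9214.
Lower quotas: P6 1, P2 6, P7 9, P8 9 (sum 25, leaving 3 seats).
Remainders in descending order: P8 0.9214, P6 0.7900, P7 0.7488, P2 0.5398.
The surplus seats go to P8, P6, P7.

P6 2; P2 6; P7 10; P8 10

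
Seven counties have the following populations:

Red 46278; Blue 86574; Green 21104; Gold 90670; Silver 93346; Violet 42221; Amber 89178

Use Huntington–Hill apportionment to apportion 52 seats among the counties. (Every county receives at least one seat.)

With divisor 9013: modified quotas Red 5.135, Blue 9.605, Green 2.342, Gold 10.060, Silver 10.357, Violet 4.684, Amber 9.894.
Geometric-mean thresholds: Red √(5·6)=5.477, Blue √(9·10)=9.487, Green √(2·3)=2.449, Gold √(10·11)=10.488, Silver √(10·11)=10.488, Violet √(4·5)=4.472, Amber √(9·10)=9.487.
Each quota rounded against its threshold gives Red 5, Blue 10, Green 2, Gold 10, Silver 10, Violet 5, Amber 10 (total 52).

Red: 5, Blue: 10, Green: 2, Gold: 10, Silver: 10, Violet: 5, Amber: 10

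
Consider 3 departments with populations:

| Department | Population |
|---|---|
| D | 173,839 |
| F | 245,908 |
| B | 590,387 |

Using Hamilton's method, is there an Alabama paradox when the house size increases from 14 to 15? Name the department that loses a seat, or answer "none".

D

At 14 seats: D 3, F 3, B 8.
At 15 seats: D 2, F 4, B 9.
D drops from 3 to 2.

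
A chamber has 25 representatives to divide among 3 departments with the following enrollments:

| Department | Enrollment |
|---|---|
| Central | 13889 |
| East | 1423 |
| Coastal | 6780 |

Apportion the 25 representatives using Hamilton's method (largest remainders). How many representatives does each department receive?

Central=16, East=1, Coastal=8

The standard divisor is 22092/25 ≈ 883.68.
Standard quotas: Central 15.7172, East 1.6103, Coastal 7.6725.
Lower quotas: Central 15, East 1, Coastal 7 (sum 23, leaving 2 seats).
Remainders in descending order: Central 0.7172, Coastal 0.6725, East 0.6103.
Largest remainders: Central, Coastal receive the extra seats.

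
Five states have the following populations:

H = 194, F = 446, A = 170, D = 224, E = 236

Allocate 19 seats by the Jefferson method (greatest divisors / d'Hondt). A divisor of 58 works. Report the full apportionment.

H=3, F=7, A=2, D=3, E=4

With modified divisor 58: modified quotas H 3.345, F 7.690, A 2.931, D 3.862, E 4.069.
Rounding down: H 3, F 7, A 2, D 3, E 4 (total 19).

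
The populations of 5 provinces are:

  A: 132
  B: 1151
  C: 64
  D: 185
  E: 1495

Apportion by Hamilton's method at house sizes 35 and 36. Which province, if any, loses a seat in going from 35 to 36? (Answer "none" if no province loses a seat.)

A

At 35 seats: A 2, B 13, C 1, D 2, E 17.
At 36 seats: A 1, B 14, C 1, D 2, E 18.
A drops from 2 to 1.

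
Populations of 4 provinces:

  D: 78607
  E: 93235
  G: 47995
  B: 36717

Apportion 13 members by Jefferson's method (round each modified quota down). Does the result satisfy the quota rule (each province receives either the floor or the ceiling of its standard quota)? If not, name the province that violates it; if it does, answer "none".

none

Standard quotas: D 3.983, E 4.724, G 2.432, B 1.861.
Jefferson allocation: D 4, E 5, G 2, B 2.
Every allocation lies between the lower and upper quota.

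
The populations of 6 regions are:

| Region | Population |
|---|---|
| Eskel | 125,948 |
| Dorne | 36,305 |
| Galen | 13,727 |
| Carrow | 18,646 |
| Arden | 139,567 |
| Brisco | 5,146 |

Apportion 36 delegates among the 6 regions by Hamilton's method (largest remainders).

Total 339339; standard divisor 339339/36 ≈ 9426.083.
Standard quotas: Eskel 13.3616, Dorne 3.8515, Galen 1.4563, Carrow 1.9781, Arden 14.8065, Brisco 0.5459.
Lower quotas: Eskel 13, Dorne 3, Galen 1, Carrow 1, Arden 14, Brisco 0 (sum 32, leaving 4 seats).
Remainders in descending order: Carrow 0.9781, Dorne 0.8515, Arden 0.8065, Brisco 0.5459, Galen 0.4563, Eskel 0.3616.
The surplus seats go to Carrow, Dorne, Arden, Brisco.

Eskel: 13, Dorne: 4, Galen: 1, Carrow: 2, Arden: 15, Brisco: 1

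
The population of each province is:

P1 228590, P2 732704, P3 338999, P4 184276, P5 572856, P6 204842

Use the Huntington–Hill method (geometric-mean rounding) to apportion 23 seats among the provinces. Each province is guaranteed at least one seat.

P1=2; P2=8; P3=3; P4=2; P5=6; P6=2

With divisor 97886: modified quotas P1 2.335, P2 7.485, P3 3.463, P4 1.883, P5 5.852, P6 2.093.
Geometric-mean thresholds: P1 √(2·3)=2.449, P2 √(7·8)=7.483, P3 √(3·4)=3.464, P4 √(1·2)=1.414, P5 √(5·6)=5.477, P6 √(2·3)=2.449.
Each quota rounded against its threshold gives P1 2, P2 8, P3 3, P4 2, P5 6, P6 2 (total 23).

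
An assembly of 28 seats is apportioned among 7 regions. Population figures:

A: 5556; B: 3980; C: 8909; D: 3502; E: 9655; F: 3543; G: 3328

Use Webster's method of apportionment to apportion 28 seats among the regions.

A: 4; B: 3; C: 6; D: 3; E: 7; F: 3; G: 2

Standard divisor 38473/28 ≈ 1374.036; standard quotas: A 4.044, B 2.897, C 6.484, D 2.549, E 7.027, F 2.579, G 2.422.
Rounding to the nearest integer gives A 4, B 3, C 6, D 3, E 7, F 3, G 2 — total 28, matching the house size, so no adjustment is needed.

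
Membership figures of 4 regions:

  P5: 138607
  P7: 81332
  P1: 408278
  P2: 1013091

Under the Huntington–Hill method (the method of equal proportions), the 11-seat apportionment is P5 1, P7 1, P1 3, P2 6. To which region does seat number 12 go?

Priority for the next seat is population ÷ (√(s·(s+1))).
Priorities: P5 98009.950, P7 57510.409, P1 117859.707, P2 156323.335.
Highest priority: P2.

P2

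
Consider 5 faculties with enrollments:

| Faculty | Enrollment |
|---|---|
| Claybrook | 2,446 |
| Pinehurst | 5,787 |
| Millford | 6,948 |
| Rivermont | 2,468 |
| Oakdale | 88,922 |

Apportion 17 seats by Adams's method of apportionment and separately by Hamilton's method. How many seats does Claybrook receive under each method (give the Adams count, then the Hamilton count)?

1 and 0

Adams: Claybrook 1, Pinehurst 1, Millford 1, Rivermont 1, Oakdale 13.
Hamilton: Claybrook 0, Pinehurst 1, Millford 1, Rivermont 1, Oakdale 14.
Claybrook gets 1 under Adams and 0 under Hamilton.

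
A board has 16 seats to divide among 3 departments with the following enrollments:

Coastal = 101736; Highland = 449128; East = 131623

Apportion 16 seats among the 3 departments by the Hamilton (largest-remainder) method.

Coastal: 2; Highland: 11; East: 3

Standard divisor: 682487 ÷ 16 ≈ 42655.438.
Standard quotas: Coastal 2.3851, Highland 10.5292, East 3.0857.
Lower quotas: Coastal 2, Highland 10, East 3 (sum 15, leaving 1 seat).
Remainders in descending order: Highland 0.5292, Coastal 0.3851, East 0.0857.
The surplus seat goes to Highland.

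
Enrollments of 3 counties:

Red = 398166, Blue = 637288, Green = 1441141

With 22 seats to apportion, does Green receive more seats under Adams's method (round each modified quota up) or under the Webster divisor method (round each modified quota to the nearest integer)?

Webster

Adams: Red 4, Blue 6, Green 12.
Webster: Red 3, Blue 6, Green 13.
Green gets 12 under Adams and 13 under Webster.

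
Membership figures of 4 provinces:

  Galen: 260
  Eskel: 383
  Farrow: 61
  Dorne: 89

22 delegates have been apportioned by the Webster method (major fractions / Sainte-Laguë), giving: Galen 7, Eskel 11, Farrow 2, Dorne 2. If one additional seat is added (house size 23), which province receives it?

Priority for the next seat is population ÷ (current seats + 0.5).
Priorities: Galen 34.667, Eskel 33.304, Farrow 24.400, Dorne 35.600.
Highest priority: Dorne.

Dorne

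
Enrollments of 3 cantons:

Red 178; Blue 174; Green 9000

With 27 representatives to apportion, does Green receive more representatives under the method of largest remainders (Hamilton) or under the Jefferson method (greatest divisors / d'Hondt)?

Jefferson

Hamilton: Red 1, Blue 0, Green 26.
Jefferson: Red 0, Blue 0, Green 27.
Green gets 26 under Hamilton and 27 under Jefferson.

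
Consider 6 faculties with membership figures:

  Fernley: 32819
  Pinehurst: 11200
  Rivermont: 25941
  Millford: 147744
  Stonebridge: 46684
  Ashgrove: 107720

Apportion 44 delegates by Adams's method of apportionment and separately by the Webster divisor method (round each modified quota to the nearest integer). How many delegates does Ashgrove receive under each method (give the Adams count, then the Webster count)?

Adams: Fernley 4, Pinehurst 2, Rivermont 3, Millford 17, Stonebridge 6, Ashgrove 12.
Webster: Fernley 4, Pinehurst 1, Rivermont 3, Millford 17, Stonebridge 6, Ashgrove 13.
Ashgrove gets 12 under Adams and 13 under Webster.

12 and 13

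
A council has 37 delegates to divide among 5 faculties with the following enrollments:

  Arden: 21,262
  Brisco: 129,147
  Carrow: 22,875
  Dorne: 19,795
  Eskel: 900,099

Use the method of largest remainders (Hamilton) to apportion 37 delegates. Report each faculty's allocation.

Arden=1, Brisco=4, Carrow=1, Dorne=1, Eskel=30

Standard divisor: 1093178 ÷ 37 ≈ 29545.351.
Standard quotas: Arden 0.7196, Brisco 4.3711, Carrow 0.7742, Dorne 0.6700, Eskel 30.4650.
Lower quotas: Arden 0, Brisco 4, Carrow 0, Dorne 0, Eskel 30 (sum 34, leaving 3 seats).
Remainders in descending order: Carrow 0.7742, Arden 0.7196, Dorne 0.6700, Eskel 0.4650, Brisco 0.3711.
Largest remainders: Carrow, Arden, Dorne receive the extra seats.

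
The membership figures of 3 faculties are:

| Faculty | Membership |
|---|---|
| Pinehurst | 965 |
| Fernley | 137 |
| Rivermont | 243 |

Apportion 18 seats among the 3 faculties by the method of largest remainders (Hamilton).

Total 1345; standard divisor 1345/18 ≈ 74.722.
Standard quotas: Pinehurst 12.914, Fernley 1.833, Rivermont 3.252.
Lower quotas: Pinehurst 12, Fernley 1, Rivermont 3 (sum 16, leaving 2 seats).
Remainders in descending order: Pinehurst 0.914, Fernley 0.833, Rivermont 0.252.
The surplus seats go to Pinehurst, Fernley.

Pinehurst=13, Fernley=2, Rivermont=3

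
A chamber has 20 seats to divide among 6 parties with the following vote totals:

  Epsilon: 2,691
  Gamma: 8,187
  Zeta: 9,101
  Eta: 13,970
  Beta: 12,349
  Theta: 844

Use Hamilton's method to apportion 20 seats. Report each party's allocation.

Epsilon 1, Gamma 4, Zeta 4, Eta 6, Beta 5, Theta 0

The standard divisor is 47142/20 ≈ 2357.1.
Standard quotas: Epsilon 1.1417, Gamma 3.4733, Zeta 3.8611, Eta 5.9268, Beta 5.2391, Theta 0.3581.
Lower quotas: Epsilon 1, Gamma 3, Zeta 3, Eta 5, Beta 5, Theta 0 (sum 17, leaving 3 seats).
Remainders in descending order: Eta 0.9268, Zeta 0.8611, Gamma 0.4733, Theta 0.3581, Beta 0.2391, Epsilon 0.1417.
The surplus seats go to Eta, Zeta, Gamma.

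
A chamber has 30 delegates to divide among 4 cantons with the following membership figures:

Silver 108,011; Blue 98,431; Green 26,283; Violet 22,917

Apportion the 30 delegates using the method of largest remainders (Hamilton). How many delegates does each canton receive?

Silver=13; Blue=11; Green=3; Violet=3

Standard divisor: 255642 ÷ 30 ≈ 8521.4.
Standard quotas: Silver 12.6753, Blue 11.5510, Green 3.0844, Violet 2.6893.
Lower quotas: Silver 12, Blue 11, Green 3, Violet 2 (sum 28, leaving 2 seats).
Remainders in descending order: Violet 0.6893, Silver 0.6753, Blue 0.5510, Green 0.0844.
Largest remainders: Violet, Silver receive the extra seats.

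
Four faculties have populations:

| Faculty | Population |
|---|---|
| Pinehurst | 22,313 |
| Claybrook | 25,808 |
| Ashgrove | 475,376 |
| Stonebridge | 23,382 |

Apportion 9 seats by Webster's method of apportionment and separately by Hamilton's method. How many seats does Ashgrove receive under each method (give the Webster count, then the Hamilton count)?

Webster: Pinehurst 0, Claybrook 0, Ashgrove 9, Stonebridge 0.
Hamilton: Pinehurst 0, Claybrook 1, Ashgrove 8, Stonebridge 0.
Ashgrove gets 9 under Webster and 8 under Hamilton.

9 and 8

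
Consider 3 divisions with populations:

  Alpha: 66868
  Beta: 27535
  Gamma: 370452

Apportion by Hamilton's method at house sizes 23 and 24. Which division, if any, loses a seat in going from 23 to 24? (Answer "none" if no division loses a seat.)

At 23 seats: Alpha 3, Beta 2, Gamma 18.
At 24 seats: Alpha 4, Beta 1, Gamma 19.
Beta drops from 2 to 1.

Beta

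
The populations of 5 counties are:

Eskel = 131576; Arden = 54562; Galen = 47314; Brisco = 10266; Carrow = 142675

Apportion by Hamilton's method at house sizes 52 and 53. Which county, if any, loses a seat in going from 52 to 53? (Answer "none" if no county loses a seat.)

At 52 seats: Eskel 18, Arden 7, Galen 6, Brisco 2, Carrow 19.
At 53 seats: Eskel 18, Arden 7, Galen 7, Brisco 1, Carrow 20.
Brisco drops from 2 to 1.

Brisco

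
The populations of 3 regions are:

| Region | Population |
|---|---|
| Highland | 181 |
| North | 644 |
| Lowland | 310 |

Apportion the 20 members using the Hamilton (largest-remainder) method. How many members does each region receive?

Highland 3; North 11; Lowland 6

Standard divisor: 1135 ÷ 20 ≈ 56.75.
Standard quotas: Highland 3.189, North 11.348, Lowland 5.463.
Lower quotas: Highland 3, North 11, Lowland 5 (sum 19, leaving 1 seat).
Remainders in descending order: Lowland 0.463, North 0.348, Highland 0.189.
Largest remainder: Lowland receives the extra seat.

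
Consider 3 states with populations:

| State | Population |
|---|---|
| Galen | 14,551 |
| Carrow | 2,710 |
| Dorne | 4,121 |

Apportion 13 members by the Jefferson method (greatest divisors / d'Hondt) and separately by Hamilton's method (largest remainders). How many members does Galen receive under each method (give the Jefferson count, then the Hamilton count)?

Jefferson: Galen 10, Carrow 1, Dorne 2.
Hamilton: Galen 9, Carrow 2, Dorne 2.
Galen gets 10 under Jefferson and 9 under Hamilton.

10 and 9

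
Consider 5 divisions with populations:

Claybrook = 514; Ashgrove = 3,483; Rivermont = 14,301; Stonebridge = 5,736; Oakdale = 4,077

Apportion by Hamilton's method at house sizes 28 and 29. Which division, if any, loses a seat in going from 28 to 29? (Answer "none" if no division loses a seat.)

At 28 seats: Claybrook 1, Ashgrove 3, Rivermont 14, Stonebridge 6, Oakdale 4.
At 29 seats: Claybrook 0, Ashgrove 4, Rivermont 15, Stonebridge 6, Oakdale 4.
Claybrook drops from 1 to 0.

Claybrook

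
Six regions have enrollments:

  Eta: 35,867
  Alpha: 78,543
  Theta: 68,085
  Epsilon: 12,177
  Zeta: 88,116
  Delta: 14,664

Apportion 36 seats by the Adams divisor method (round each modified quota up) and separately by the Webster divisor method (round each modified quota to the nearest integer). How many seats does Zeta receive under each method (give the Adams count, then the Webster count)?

10 and 11

Adams: Eta 5, Alpha 9, Theta 8, Epsilon 2, Zeta 10, Delta 2.
Webster: Eta 4, Alpha 10, Theta 8, Epsilon 1, Zeta 11, Delta 2.
Zeta gets 10 under Adams and 11 under Webster.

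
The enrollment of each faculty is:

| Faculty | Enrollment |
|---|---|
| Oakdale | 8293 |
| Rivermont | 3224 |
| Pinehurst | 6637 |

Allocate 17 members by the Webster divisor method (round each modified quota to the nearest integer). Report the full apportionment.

Standard divisor 18154/17 ≈ 1067.882; standard quotas: Oakdale 7.766, Rivermont 3.019, Pinehurst 6.215.
Rounding to the nearest integer gives Oakdale 8, Rivermont 3, Pinehurst 6 — total 17, matching the house size, so no adjustment is needed.

Oakdale 8; Rivermont 3; Pinehurst 6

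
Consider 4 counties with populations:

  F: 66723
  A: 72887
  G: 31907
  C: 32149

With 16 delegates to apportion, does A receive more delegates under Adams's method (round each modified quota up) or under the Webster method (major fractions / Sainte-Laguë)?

Adams: F 5, A 5, G 3, C 3.
Webster: F 5, A 6, G 2, C 3.
A gets 5 under Adams and 6 under Webster.

Webster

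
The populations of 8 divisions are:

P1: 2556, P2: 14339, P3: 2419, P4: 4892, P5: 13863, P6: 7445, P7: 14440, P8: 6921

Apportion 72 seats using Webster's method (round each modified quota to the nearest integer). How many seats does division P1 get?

Standard divisor 66875/72 ≈ 928.819; standard quotas: P1 2.752, P2 15.438, P3 2.604, P4 5.267, P5 14.925, P6 8.016, P7 15.547, P8 7.451.
Rounding to the nearest integer gives P1 3, P2 15, P3 3, P4 5, P5 15, P6 8, P7 16, P8 7 — total 72, matching the house size, so no adjustment is needed.
P1 receives 3.

3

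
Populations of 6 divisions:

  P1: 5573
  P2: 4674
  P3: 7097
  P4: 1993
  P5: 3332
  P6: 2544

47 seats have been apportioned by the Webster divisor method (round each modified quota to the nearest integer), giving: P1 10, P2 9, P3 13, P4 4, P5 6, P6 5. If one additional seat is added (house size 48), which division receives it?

Priority for the next seat is population ÷ (current seats + 0.5).
Priorities: P1 530.762, P2 492.000, P3 525.704, P4 442.889, P5 512.615, P6 462.545.
Highest priority: P1.

P1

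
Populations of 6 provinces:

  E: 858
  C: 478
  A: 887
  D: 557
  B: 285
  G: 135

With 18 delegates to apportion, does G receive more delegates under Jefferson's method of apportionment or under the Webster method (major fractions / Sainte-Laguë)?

Webster

Jefferson: E 5, C 3, A 6, D 3, B 1, G 0.
Webster: E 5, C 3, A 5, D 3, B 1, G 1.
G gets 0 under Jefferson and 1 under Webster.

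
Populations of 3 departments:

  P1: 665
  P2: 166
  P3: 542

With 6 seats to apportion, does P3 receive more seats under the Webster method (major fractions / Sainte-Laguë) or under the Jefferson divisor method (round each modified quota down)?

Jefferson

Webster: P1 3, P2 1, P3 2.
Jefferson: P1 3, P2 0, P3 3.
P3 gets 2 under Webster and 3 under Jefferson.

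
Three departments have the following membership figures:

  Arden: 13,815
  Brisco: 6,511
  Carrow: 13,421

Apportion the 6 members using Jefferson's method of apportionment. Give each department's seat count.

Arden=3, Brisco=1, Carrow=2

Standard divisor 33747/6 ≈ 5624.5; standard quotas: Arden 2.456, Brisco 1.158, Carrow 2.386.
Rounding down gives 2, 1, 2 = 5 seats, so the divisor must be adjusted.
With modified divisor 4540: modified quotas Arden 3.043, Brisco 1.434, Carrow 2.956.
Rounding down: Arden 3, Brisco 1, Carrow 2 (total 6).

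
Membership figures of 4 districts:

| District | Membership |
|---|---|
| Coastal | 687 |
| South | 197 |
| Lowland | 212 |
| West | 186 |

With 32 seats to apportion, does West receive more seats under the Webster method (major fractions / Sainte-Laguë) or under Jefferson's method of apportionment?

Webster

Webster: Coastal 17, South 5, Lowland 5, West 5.
Jefferson: Coastal 18, South 5, Lowland 5, West 4.
West gets 5 under Webster and 4 under Jefferson.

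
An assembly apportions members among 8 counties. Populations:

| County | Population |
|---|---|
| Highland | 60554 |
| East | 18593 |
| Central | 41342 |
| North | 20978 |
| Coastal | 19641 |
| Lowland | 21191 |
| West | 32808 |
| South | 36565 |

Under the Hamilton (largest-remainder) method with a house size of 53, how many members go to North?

4

Standard divisor: 251672 ÷ 53 ≈ 4748.528.
Standard quotas: Highland 12.7522, East 3.9155, Central 8.7063, North 4.4178, Coastal 4.1362, Lowland 4.4626, West 6.9091, South 7.7003.
Lower quotas: Highland 12, East 3, Central 8, North 4, Coastal 4, Lowland 4, West 6, South 7 (sum 48, leaving 5 seats).
Remainders in descending order: East 0.9155, West 0.9091, Highland 0.7522, Central 0.7063, South 0.7003, Lowland 0.4626, North 0.4178, Coastal 0.1362.
Largest remainders: East, West, Highland, Central, South receive the extra seats.
North receives 4.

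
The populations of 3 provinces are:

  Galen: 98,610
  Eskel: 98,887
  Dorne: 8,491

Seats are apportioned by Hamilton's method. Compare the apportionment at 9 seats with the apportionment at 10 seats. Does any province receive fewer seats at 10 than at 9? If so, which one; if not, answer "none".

Dorne

At 9 seats: Galen 4, Eskel 4, Dorne 1.
At 10 seats: Galen 5, Eskel 5, Dorne 0.
Dorne drops from 1 to 0.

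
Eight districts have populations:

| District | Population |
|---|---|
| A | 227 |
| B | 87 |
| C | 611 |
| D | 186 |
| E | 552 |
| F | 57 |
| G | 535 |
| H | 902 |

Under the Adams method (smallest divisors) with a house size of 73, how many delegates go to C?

14

Standard divisor 3157/73 ≈ 43.247; standard quotas: A 5.249, B 2.012, C 14.128, D 4.301, E 12.764, F 1.318, G 12.371, H 20.857.
Rounding up gives 6, 3, 15, 5, 13, 2, 13, 21 = 78 seats, so the divisor must be adjusted.
With modified divisor 45.7: modified quotas A 4.967, B 1.904, C 13.370, D 4.070, E 12.079, F 1.247, G 11.707, H 19.737.
Rounding up: A 5, B 2, C 14, D 5, E 13, F 2, G 12, H 20 (total 73).
C receives 14.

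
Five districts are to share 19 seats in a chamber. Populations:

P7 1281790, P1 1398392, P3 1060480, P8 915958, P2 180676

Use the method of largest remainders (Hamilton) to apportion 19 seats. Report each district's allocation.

Total 4837296; standard divisor 4837296/19 ≈ 254594.526.
Standard quotas: P7 5.0346, P1 5.4926, P3 4.1654, P8 3.5977, P2 0.7097.
Lower quotas: P7 5, P1 5, P3 4, P8 3, P2 0 (sum 17, leaving 2 seats).
Remainders in descending order: P2 0.7097, P8 0.5977, P1 0.4926, P3 0.1654, P7 0.0346.
Largest remainders: P2, P8 receive the extra seats.

P7 5, P1 5, P3 4, P8 4, P2 1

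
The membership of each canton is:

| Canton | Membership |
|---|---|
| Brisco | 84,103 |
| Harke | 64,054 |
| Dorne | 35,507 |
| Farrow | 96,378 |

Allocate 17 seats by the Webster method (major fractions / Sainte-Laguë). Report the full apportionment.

Standard divisor 280042/17 ≈ 16473.059; standard quotas: Brisco 5.105, Harke 3.888, Dorne 2.155, Farrow 5.851.
Rounding to the nearest integer gives Brisco 5, Harke 4, Dorne 2, Farrow 6 — total 17, matching the house size, so no adjustment is needed.

Brisco 5; Harke 4; Dorne 2; Farrow 6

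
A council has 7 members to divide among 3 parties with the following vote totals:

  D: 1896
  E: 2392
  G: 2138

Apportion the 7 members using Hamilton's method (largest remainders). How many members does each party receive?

D 2, E 3, G 2

Total 6426; standard divisor 6426/7 = 918.
Standard quotas: D 2.065, E 2.606, G 2.329.
Lower quotas: D 2, E 2, G 2 (sum 6, leaving 1 seat).
Remainders in descending order: E 0.606, G 0.329, D 0.065.
The surplus seat goes to E.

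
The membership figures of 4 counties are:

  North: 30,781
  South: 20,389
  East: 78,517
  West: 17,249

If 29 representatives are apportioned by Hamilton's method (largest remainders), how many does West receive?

The standard divisor is 146936/29 ≈ 5066.759.
Standard quotas: North 6.0751, South 4.0241, East 15.4965, West 3.4043.
Lower quotas: North 6, South 4, East 15, West 3 (sum 28, leaving 1 seat).
Remainders in descending order: East 0.4965, West 0.4043, North 0.0751, South 0.0241.
The surplus seat goes to East.
West receives 3.

3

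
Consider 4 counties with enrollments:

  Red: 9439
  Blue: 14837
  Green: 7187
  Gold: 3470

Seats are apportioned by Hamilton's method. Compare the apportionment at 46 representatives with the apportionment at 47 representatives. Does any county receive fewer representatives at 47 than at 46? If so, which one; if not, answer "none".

At 46 seats: Red 12, Blue 20, Green 9, Gold 5.
At 47 seats: Red 13, Blue 20, Green 10, Gold 4.
Gold drops from 5 to 4.

Gold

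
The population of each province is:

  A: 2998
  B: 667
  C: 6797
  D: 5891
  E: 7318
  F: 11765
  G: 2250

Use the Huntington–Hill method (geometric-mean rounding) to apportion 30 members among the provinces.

With divisor 1279: modified quotas A 2.344, B 0.522, C 5.314, D 4.606, E 5.722, F 9.199, G 1.759.
Geometric-mean thresholds: A √(2·3)=2.449, B (min 1), C √(5·6)=5.477, D √(4·5)=4.472, E √(5·6)=5.477, F √(9·10)=9.487, G √(1·2)=1.414.
Each quota rounded against its threshold gives A 2, B 1, C 5, D 5, E 6, F 9, G 2 (total 30).

A 2, B 1, C 5, D 5, E 6, F 9, G 2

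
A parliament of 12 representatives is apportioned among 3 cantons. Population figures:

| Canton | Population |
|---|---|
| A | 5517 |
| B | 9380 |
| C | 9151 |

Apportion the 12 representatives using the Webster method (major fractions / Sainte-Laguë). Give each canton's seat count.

A=3; B=5; C=4

Standard divisor 24048/12 ≈ 2004; standard quotas: A 2.753, B 4.681, C 4.566.
Rounding to the nearest integer gives 3, 5, 5 = 13 seats, so the divisor must be adjusted.
With modified divisor 2060: modified quotas A 2.678, B 4.553, C 4.442.
Rounding to the nearest integer: A 3, B 5, C 4 (total 12).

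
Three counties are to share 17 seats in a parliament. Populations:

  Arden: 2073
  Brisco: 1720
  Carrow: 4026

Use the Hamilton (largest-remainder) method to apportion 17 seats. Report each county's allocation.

Arden 4, Brisco 4, Carrow 9

The standard divisor is 7819/17 ≈ 459.941.
Standard quotas: Arden 4.507, Brisco 3.740, Carrow 8.753.
Lower quotas: Arden 4, Brisco 3, Carrow 8 (sum 15, leaving 2 seats).
Remainders in descending order: Carrow 0.753, Brisco 0.740, Arden 0.507.
The surplus seats go to Carrow, Brisco.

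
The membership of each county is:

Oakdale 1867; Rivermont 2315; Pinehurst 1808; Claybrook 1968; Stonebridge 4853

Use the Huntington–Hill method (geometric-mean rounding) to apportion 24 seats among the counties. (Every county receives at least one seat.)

With divisor 530: modified quotas Oakdale 3.523, Rivermont 4.368, Pinehurst 3.411, Claybrook 3.713, Stonebridge 9.157.
Geometric-mean thresholds: Oakdale √(3·4)=3.464, Rivermont √(4·5)=4.472, Pinehurst √(3·4)=3.464, Claybrook √(3·4)=3.464, Stonebridge √(9·10)=9.487.
Each quota rounded against its threshold gives Oakdale 4, Rivermont 4, Pinehurst 3, Claybrook 4, Stonebridge 9 (total 24).

Oakdale 4, Rivermont 4, Pinehurst 3, Claybrook 4, Stonebridge 9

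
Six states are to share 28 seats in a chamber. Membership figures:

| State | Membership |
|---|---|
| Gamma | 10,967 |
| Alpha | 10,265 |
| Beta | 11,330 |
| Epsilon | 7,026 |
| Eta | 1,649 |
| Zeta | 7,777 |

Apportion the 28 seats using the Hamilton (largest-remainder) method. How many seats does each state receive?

Gamma 6, Alpha 6, Beta 7, Epsilon 4, Eta 1, Zeta 4

Total 49014; standard divisor 49014/28 ≈ 1750.5.
Standard quotas: Gamma 6.2651, Alpha 5.8640, Beta 6.4724, Epsilon 4.0137, Eta 0.9420, Zeta 4.4427.
Lower quotas: Gamma 6, Alpha 5, Beta 6, Epsilon 4, Eta 0, Zeta 4 (sum 25, leaving 3 seats).
Remainders in descending order: Eta 0.9420, Alpha 0.8640, Beta 0.4724, Zeta 0.4427, Gamma 0.2651, Epsilon 0.0137.
The surplus seats go to Eta, Alpha, Beta.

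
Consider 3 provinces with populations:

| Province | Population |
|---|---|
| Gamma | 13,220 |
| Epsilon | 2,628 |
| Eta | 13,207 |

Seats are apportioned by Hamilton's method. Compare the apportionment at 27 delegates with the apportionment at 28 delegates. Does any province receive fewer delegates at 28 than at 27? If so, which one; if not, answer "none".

Epsilon

At 27 seats: Gamma 12, Epsilon 3, Eta 12.
At 28 seats: Gamma 13, Epsilon 2, Eta 13.
Epsilon drops from 3 to 2.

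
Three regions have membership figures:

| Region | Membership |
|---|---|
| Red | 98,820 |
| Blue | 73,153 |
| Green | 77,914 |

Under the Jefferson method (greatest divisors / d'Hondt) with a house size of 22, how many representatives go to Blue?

6

Standard divisor 249887/22 ≈ 11358.5; standard quotas: Red 8.700, Blue 6.440, Green 6.860.
Rounding down gives 8, 6, 6 = 20 seats, so the divisor must be adjusted.
With modified divisor 10700: modified quotas Red 9.236, Blue 6.837, Green 7.282.
Rounding down: Red 9, Blue 6, Green 7 (total 22).
Blue receives 6.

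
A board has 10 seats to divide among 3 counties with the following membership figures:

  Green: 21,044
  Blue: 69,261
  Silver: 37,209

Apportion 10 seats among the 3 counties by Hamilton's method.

Green: 2; Blue: 5; Silver: 3

The standard divisor is 127514/10 ≈ 12751.4.
Standard quotas: Green 1.6503, Blue 5.4316, Silver 2.9180.
Lower quotas: Green 1, Blue 5, Silver 2 (sum 8, leaving 2 seats).
Remainders in descending order: Silver 0.9180, Green 0.6503, Blue 0.4316.
Largest remainders: Silver, Green receive the extra seats.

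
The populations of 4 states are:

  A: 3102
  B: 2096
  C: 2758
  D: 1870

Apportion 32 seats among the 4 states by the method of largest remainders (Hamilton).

A 10, B 7, C 9, D 6

Standard divisor: 9826 ÷ 32 ≈ 307.062.
Standard quotas: A 10.102, B 6.826, C 8.982, D 6.090.
Lower quotas: A 10, B 6, C 8, D 6 (sum 30, leaving 2 seats).
Remainders in descending order: C 0.982, B 0.826, A 0.102, D 0.090.
Largest remainders: C, B receive the extra seats.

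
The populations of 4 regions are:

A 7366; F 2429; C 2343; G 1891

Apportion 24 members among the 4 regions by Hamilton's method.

A 13; F 4; C 4; G 3

The standard divisor is 14029/24 ≈ 584.542.
Standard quotas: A 12.6013, F 4.1554, C 4.0083, G 3.2350.
Lower quotas: A 12, F 4, C 4, G 3 (sum 23, leaving 1 seat).
Remainders in descending order: A 0.6013, G 0.2350, F 0.1554, C 0.0083.
The surplus seat goes to A.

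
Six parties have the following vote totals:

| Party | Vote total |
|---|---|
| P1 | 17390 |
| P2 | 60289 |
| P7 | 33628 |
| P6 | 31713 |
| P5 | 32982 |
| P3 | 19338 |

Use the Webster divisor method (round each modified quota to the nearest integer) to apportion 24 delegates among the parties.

Standard divisor 195340/24 ≈ 8139.167; standard quotas: P1 2.137, P2 7.407, P7 4.132, P6 3.896, P5 4.052, P3 2.376.
Rounding to the nearest integer gives 2, 7, 4, 4, 4, 2 = 23 seats, so the divisor must be adjusted.
With modified divisor 7900: modified quotas P1 2.201, P2 7.632, P7 4.257, P6 4.014, P5 4.175, P3 2.448.
Rounding to the nearest integer: P1 2, P2 8, P7 4, P6 4, P5 4, P3 2 (total 24).

P1=2, P2=8, P7=4, P6=4, P5=4, P3=2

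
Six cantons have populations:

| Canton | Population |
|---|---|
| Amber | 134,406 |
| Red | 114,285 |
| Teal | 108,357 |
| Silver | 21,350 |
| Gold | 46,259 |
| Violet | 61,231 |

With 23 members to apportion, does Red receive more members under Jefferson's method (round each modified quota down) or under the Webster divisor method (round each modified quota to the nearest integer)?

Webster

Jefferson: Amber 7, Red 5, Teal 5, Silver 1, Gold 2, Violet 3.
Webster: Amber 6, Red 6, Teal 5, Silver 1, Gold 2, Violet 3.
Red gets 5 under Jefferson and 6 under Webster.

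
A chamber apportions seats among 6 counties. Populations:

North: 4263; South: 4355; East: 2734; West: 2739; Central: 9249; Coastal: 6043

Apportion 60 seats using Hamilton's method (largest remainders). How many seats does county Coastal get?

Standard divisor: 29383 ÷ 60 ≈ 489.717.
Standard quotas: North 8.7050, South 8.8929, East 5.5828, West 5.5930, Central 18.8864, Coastal 12.3398.
Lower quotas: North 8, South 8, East 5, West 5, Central 18, Coastal 12 (sum 56, leaving 4 seats).
Remainders in descending order: South 0.8929, Central 0.8864, North 0.7050, West 0.5930, East 0.5828, Coastal 0.3398.
The surplus seats go to South, Central, North, West.
Coastal receives 12.

12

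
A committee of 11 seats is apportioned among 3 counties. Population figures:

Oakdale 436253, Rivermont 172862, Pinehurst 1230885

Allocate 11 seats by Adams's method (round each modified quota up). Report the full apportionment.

Standard divisor 1840000/11 ≈ 167272.727; standard quotas: Oakdale 2.608, Rivermont 1.033, Pinehurst 7.359.
Rounding up gives 3, 2, 8 = 13 seats, so the divisor must be adjusted.
With modified divisor 190500: modified quotas Oakdale 2.290, Rivermont 0.907, Pinehurst 6.461.
Rounding up: Oakdale 3, Rivermont 1, Pinehurst 7 (total 11).

Oakdale: 3; Rivermont: 1; Pinehurst: 7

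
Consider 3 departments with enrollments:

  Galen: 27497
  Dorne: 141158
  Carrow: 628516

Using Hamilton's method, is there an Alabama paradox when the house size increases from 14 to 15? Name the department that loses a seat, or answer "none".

Galen

At 14 seats: Galen 1, Dorne 2, Carrow 11.
At 15 seats: Galen 0, Dorne 3, Carrow 12.
Galen drops from 1 to 0.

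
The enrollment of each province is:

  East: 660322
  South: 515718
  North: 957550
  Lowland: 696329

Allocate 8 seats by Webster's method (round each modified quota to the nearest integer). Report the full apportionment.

Standard divisor 2829919/8 ≈ 353739.875; standard quotas: East 1.867, South 1.458, North 2.707, Lowland 1.968.
Rounding to the nearest integer gives East 2, South 1, North 3, Lowland 2 — total 8, matching the house size, so no adjustment is needed.

East 2, South 1, North 3, Lowland 2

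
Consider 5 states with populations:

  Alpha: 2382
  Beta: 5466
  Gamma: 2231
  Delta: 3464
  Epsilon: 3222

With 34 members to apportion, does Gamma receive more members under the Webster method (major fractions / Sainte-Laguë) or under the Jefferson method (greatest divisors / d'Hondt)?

Webster

Webster: Alpha 5, Beta 11, Gamma 5, Delta 7, Epsilon 6.
Jefferson: Alpha 5, Beta 11, Gamma 4, Delta 7, Epsilon 7.
Gamma gets 5 under Webster and 4 under Jefferson.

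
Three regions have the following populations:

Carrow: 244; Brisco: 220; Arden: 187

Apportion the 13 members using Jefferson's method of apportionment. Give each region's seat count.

Carrow 5, Brisco 4, Arden 4

Standard divisor 651/13 ≈ 50.077; standard quotas: Carrow 4.873, Brisco 4.393, Arden 3.734.
Rounding down gives 4, 4, 3 = 11 seats, so the divisor must be adjusted.
With modified divisor 45: modified quotas Carrow 5.422, Brisco 4.889, Arden 4.156.
Rounding down: Carrow 5, Brisco 4, Arden 4 (total 13).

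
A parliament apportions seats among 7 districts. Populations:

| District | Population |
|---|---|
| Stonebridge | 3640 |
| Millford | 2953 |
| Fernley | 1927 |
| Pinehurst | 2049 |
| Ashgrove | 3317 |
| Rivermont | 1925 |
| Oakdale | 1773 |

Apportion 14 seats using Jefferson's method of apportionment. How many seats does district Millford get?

3

Standard divisor 17584/14 ≈ 1256; standard quotas: Stonebridge 2.898, Millford 2.351, Fernley 1.534, Pinehurst 1.631, Ashgrove 2.641, Rivermont 1.533, Oakdale 1.412.
Rounding down gives 2, 2, 1, 1, 2, 1, 1 = 10 seats, so the divisor must be adjusted.
With modified divisor 974: modified quotas Stonebridge 3.737, Millford 3.032, Fernley 1.978, Pinehurst 2.104, Ashgrove 3.406, Rivermont 1.976, Oakdale 1.820.
Rounding down: Stonebridge 3, Millford 3, Fernley 1, Pinehurst 2, Ashgrove 3, Rivermont 1, Oakdale 1 (total 14).
Millford receives 3.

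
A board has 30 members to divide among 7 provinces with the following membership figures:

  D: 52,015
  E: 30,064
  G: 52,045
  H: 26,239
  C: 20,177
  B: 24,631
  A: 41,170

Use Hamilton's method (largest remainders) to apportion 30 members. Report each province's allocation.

D 6, E 4, G 6, H 3, C 3, B 3, A 5

Total 246341; standard divisor 246341/30 ≈ 8211.367.
Standard quotas: D 6.3345, E 3.6613, G 6.3382, H 3.1954, C 2.4572, B 2.9996, A 5.0138.
Lower quotas: D 6, E 3, G 6, H 3, C 2, B 2, A 5 (sum 27, leaving 3 seats).
Remainders in descending order: B 0.9996, E 0.6613, C 0.4572, G 0.3382, D 0.3345, H 0.1954, A 0.0138.
The surplus seats go to B, E, C.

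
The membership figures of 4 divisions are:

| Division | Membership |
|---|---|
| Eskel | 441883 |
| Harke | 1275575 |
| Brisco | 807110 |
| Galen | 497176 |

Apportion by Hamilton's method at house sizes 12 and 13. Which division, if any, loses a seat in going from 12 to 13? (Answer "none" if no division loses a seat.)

At 12 seats: Eskel 2, Harke 5, Brisco 3, Galen 2.
At 13 seats: Eskel 2, Harke 6, Brisco 3, Galen 2.
No division's allocation decreased.

none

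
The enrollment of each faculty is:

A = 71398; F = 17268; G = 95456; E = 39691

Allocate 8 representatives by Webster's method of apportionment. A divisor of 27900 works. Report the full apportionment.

A=3, F=1, G=3, E=1

With modified divisor 27900: modified quotas A 2.559, F 0.619, G 3.421, E 1.423.
Rounding to the nearest integer: A 3, F 1, G 3, E 1 (total 8).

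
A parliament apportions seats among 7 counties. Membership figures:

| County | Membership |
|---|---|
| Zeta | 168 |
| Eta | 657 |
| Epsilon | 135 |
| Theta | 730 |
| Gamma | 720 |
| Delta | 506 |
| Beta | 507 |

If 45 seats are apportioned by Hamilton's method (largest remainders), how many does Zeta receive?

The standard divisor is 3423/45 ≈ 76.067.
Standard quotas: Zeta 2.209, Eta 8.637, Epsilon 1.775, Theta 9.597, Gamma 9.465, Delta 6.652, Beta 6.665.
Lower quotas: Zeta 2, Eta 8, Epsilon 1, Theta 9, Gamma 9, Delta 6, Beta 6 (sum 41, leaving 4 seats).
Remainders in descending order: Epsilon 0.775, Beta 0.665, Delta 0.652, Eta 0.637, Theta 0.597, Gamma 0.465, Zeta 0.209.
The surplus seats go to Epsilon, Beta, Delta, Eta.
Zeta receives 2.

2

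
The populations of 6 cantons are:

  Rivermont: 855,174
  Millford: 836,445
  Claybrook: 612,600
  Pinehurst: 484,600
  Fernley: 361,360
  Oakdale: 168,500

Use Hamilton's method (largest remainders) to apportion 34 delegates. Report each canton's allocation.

Total 3318679; standard divisor 3318679/34 ≈ 97608.206.
Standard quotas: Rivermont 8.7613, Millford 8.5694, Claybrook 6.2761, Pinehurst 4.9647, Fernley 3.7021, Oakdale 1.7263.
Lower quotas: Rivermont 8, Millford 8, Claybrook 6, Pinehurst 4, Fernley 3, Oakdale 1 (sum 30, leaving 4 seats).
Remainders in descending order: Pinehurst 0.9647, Rivermont 0.7613, Oakdale 0.7263, Fernley 0.7021, Millford 0.5694, Claybrook 0.2761.
The surplus seats go to Pinehurst, Rivermont, Oakdale, Fernley.

Rivermont=9, Millford=8, Claybrook=6, Pinehurst=5, Fernley=4, Oakdale=2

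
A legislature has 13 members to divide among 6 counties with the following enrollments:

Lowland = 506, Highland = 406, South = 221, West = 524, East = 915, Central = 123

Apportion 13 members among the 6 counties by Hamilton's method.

Standard divisor: 2695 ÷ 13 ≈ 207.308.
Standard quotas: Lowland 2.441, Highland 1.958, South 1.066, West 2.528, East 4.414, Central 0.593.
Lower quotas: Lowland 2, Highland 1, South 1, West 2, East 4, Central 0 (sum 10, leaving 3 seats).
Remainders in descending order: Highland 0.958, Central 0.593, West 0.528, Lowland 0.441, East 0.414, South 0.066.
The surplus seats go to Highland, Central, West.

Lowland: 2, Highland: 2, South: 1, West: 3, East: 4, Central: 1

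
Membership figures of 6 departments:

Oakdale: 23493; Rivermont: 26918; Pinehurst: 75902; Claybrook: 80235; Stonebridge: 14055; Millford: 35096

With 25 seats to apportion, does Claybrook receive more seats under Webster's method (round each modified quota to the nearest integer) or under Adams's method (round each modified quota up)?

Webster: Oakdale 2, Rivermont 3, Pinehurst 8, Claybrook 8, Stonebridge 1, Millford 3.
Adams: Oakdale 3, Rivermont 3, Pinehurst 7, Claybrook 7, Stonebridge 2, Millford 3.
Claybrook gets 8 under Webster and 7 under Adams.

Webster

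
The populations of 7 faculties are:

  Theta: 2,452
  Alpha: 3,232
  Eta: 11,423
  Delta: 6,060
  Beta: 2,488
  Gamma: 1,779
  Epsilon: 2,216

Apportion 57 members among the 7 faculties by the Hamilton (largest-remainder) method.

Total 29650; standard divisor 29650/57 ≈ 520.175.
Standard quotas: Theta 4.7138, Alpha 6.2133, Eta 21.9599, Delta 11.6499, Beta 4.7830, Gamma 3.4200, Epsilon 4.2601.
Lower quotas: Theta 4, Alpha 6, Eta 21, Delta 11, Beta 4, Gamma 3, Epsilon 4 (sum 53, leaving 4 seats).
Remainders in descending order: Eta 0.9599, Beta 0.7830, Theta 0.7138, Delta 0.6499, Gamma 0.4200, Epsilon 0.2601, Alpha 0.2133.
The surplus seats go to Eta, Beta, Theta, Delta.

Theta 5; Alpha 6; Eta 22; Delta 12; Beta 5; Gamma 3; Epsilon 4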